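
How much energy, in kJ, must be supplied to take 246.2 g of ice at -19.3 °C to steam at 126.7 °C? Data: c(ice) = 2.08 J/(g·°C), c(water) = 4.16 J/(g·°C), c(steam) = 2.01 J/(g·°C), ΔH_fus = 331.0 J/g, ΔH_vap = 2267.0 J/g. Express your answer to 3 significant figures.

q = 765 kJ

q1 (heat ice -19.3→0.0 °C): 246.2 × 2.08 × 19.3 = 9883 J
q2 (melt at 0 °C): 246.2 × 331.0 = 81492 J
q3 (heat water 0.0→100.0 °C): 246.2 × 4.16 × 100.0 = 102419 J
q4 (vaporize at 100 °C): 246.2 × 2267.0 = 558135 J
q5 (heat steam 100.0→126.7 °C): 246.2 × 2.01 × 26.7 = 13213 J
Total: 9883 + 81492 + 102419 + 558135 + 13213 = 765142 J = 765 kJ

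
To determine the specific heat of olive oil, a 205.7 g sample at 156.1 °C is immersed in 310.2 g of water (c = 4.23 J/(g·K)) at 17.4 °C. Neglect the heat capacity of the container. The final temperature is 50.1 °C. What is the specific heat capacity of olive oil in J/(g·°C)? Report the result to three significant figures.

c = 1.97 J/(g·°C)

q_gained = (310.2 × 4.23) × (50.1 − 17.4) = 42910 J
q_lost = 205.7 × c × (156.1 − 50.1) = 21804.2 c
Set equal: c = 42910 / 21804.2 = 1.97 J/(g·°C)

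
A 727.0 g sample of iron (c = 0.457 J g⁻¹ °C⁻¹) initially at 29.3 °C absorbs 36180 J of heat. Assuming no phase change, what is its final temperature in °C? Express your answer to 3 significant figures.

T_f = 138 °C

ΔT = q / (m c) = 36180 / (727.0 × 0.457) = 108.9 °C
T_f = 29.3 + 108.9 = 138.2 °C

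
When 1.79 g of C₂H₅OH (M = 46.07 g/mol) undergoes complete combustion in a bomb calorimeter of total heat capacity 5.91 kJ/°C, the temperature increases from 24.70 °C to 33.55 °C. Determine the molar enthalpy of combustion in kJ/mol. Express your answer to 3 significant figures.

ΔH = -1350 kJ/mol

ΔT = 33.55 − 24.70 = 8.85 °C
q_cal = C_cal × ΔT = 5.91 × 8.85 = 52.3035 kJ
n = 1.79 / 46.07 = 0.03885 mol
q_rxn = −q_cal = -52.3035 kJ
ΔH = -52.3035 / 0.03885 = -1346 kJ/mol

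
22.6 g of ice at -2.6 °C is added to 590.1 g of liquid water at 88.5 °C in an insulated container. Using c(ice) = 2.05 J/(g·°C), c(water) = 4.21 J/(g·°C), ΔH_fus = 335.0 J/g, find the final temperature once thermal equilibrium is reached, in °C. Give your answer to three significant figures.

Heat to bring ice to 0 °C and melt it: q₁ = 22.6×2.05×2.6 + 22.6×335.0 = 7691.5 J
Heat the water can supply cooling to 0 °C: 590.1×4.21×88.5 = 219862 J > q₁, so all ice melts.
Energy balance: 590.1×4.21×(88.5 − T) = 7691.5 + 22.6×4.21×(T − 0)
2484.321(88.5 − T) = 7691.5 + 95.146 T
219862 − 7691.5 = 2579.467 T
T = 212170.5 / 2579.467 = 82.25 °C

T_f = 82.3 °C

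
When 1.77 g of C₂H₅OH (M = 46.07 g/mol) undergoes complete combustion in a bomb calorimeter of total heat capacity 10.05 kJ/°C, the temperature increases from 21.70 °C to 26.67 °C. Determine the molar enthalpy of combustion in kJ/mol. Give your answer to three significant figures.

ΔH = -1300 kJ/mol

ΔT = 26.67 − 21.70 = 4.97 °C
q_cal = C_cal × ΔT = 10.05 × 4.97 = 49.9485 kJ
n = 1.77 / 46.07 = 0.03842 mol
q_rxn = −q_cal = -49.9485 kJ
ΔH = -49.9485 / 0.03842 = -1300 kJ/mol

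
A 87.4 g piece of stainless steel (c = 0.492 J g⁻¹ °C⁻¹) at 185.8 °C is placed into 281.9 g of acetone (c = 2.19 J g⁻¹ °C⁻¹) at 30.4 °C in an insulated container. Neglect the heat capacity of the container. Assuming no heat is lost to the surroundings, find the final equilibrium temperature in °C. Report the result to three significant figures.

Heat lost by stainless steel = heat gained by acetone.
(87.4)(0.492)(185.8 − T) = (281.9)(2.19)(T − 30.4)
43.0008 (185.8 − T) = 617.361 (T − 30.4)
7989.5 − 43.0008 T = 617.361 T − 18768
26757.5 = 660.3618 T
T = 40.52 °C

T_f = 40.5 °C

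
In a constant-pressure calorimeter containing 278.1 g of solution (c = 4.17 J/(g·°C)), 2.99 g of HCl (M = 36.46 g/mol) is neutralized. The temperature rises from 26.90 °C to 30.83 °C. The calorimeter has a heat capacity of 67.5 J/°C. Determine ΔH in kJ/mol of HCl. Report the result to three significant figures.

ΔH = -58.8 kJ/mol

|ΔT| = |30.83 − 26.90| = 3.93 °C
|q_surr| = (278.1 × 4.17 + 67.5) × 3.93 = 1227.177 × 3.93 = 4823 J
n(HCl) = 2.99 / 36.46 = 0.08201 mol
Temperature rose, so q_rxn = −|q_surr| = -4.823 kJ
ΔH = q_rxn / n = -58.81 kJ/mol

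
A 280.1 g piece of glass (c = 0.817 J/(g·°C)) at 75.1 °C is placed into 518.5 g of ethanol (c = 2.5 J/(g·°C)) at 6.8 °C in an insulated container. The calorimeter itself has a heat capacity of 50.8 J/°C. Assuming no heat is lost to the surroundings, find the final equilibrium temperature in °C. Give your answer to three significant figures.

T_f = 16.7 °C

Heat lost by glass = heat gained by ethanol + calorimeter.
(280.1)(0.817)(75.1 − T) = [(518.5)(2.5) + 50.8](T − 6.8)
228.8417 (75.1 − T) = 1347.05 (T − 6.8)
17186 − 228.8417 T = 1347.05 T − 9159.9
26345.9 = 1575.8917 T
T = 16.72 °C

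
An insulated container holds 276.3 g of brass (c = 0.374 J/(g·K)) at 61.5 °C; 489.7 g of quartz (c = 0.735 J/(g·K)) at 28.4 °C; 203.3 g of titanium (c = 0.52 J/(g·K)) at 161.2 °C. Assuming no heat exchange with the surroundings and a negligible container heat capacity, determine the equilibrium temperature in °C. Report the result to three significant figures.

Σ mᵢcᵢ(T − Tᵢ) = 0  ⇒  T = Σ mᵢcᵢTᵢ / Σ mᵢcᵢ
Σ mᵢcᵢ = 276.3×0.374 + 489.7×0.735 + 203.3×0.52 = 568.9817
Σ mᵢcᵢTᵢ = 103.3362×61.5 + 359.9295×28.4 + 105.716×161.2 = 33619
T = 33619 / 568.9817 = 59.09 °C

T_f = 59.1 °C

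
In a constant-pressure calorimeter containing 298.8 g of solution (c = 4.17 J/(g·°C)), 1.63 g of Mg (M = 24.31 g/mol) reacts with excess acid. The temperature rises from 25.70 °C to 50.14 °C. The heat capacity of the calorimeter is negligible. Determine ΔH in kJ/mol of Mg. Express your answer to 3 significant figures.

|ΔT| = |50.14 − 25.70| = 24.44 °C
|q_surr| = (298.8 × 4.17) × 24.44 = 1245.996 × 24.44 = 30450 J
n(Mg) = 1.63 / 24.31 = 0.06705 mol
Temperature rose, so q_rxn = −|q_surr| = -30.45 kJ
ΔH = q_rxn / n = -454.1 kJ/mol

ΔH = -454 kJ/mol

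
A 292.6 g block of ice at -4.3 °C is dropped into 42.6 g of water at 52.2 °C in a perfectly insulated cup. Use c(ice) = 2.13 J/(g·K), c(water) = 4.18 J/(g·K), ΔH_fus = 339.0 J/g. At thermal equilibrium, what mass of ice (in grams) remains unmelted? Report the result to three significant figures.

m_ice remaining = 273 g

Heat to warm all ice to 0 °C: 292.6×2.13×4.3 = 2679.9 J
Heat released by water cooling to 0 °C: 42.6×4.18×52.2 = 9295.1 J
9295.1 J < 2679.9 + 292.6×339.0 = 101871.3 J, so not all ice melts; final T = 0 °C.
Heat left for melting: 9295.1 − 2679.9 = 6615.2 J
Mass melted = 6615.2 / 339.0 = 19.51 g
Ice remaining = 292.6 − 19.51 = 273.09 g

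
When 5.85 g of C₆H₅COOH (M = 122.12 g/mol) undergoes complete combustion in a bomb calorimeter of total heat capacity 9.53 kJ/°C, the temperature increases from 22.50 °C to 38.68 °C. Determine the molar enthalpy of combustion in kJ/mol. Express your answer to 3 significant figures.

ΔH = -3220 kJ/mol

ΔT = 38.68 − 22.50 = 16.18 °C
q_cal = C_cal × ΔT = 9.53 × 16.18 = 154.1954 kJ
n = 5.85 / 122.12 = 0.04790 mol
q_rxn = −q_cal = -154.1954 kJ
ΔH = -154.1954 / 0.04790 = -3219 kJ/mol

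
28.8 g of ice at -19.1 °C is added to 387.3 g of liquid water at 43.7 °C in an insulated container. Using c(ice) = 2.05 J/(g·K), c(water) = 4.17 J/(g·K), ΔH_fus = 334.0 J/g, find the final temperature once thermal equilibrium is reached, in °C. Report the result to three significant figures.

T_f = 34.5 °C

Heat to bring ice to 0 °C and melt it: q₁ = 28.8×2.05×19.1 + 28.8×334.0 = 10747 J
Heat the water can supply cooling to 0 °C: 387.3×4.17×43.7 = 70577.3 J > q₁, so all ice melts.
Energy balance: 387.3×4.17×(43.7 − T) = 10747 + 28.8×4.17×(T − 0)
1615.041(43.7 − T) = 10747 + 120.096 T
70577.3 − 10747 = 1735.137 T
T = 59830.3 / 1735.137 = 34.48 °C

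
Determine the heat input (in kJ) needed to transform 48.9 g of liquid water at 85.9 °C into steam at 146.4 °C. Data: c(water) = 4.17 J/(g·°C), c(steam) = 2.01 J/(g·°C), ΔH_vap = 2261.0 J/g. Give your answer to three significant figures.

q = 118 kJ

q1 (heat water 85.9→100.0 °C): 48.9 × 4.17 × 14.1 = 2875 J
q2 (vaporize at 100 °C): 48.9 × 2261.0 = 110563 J
q3 (heat steam 100.0→146.4 °C): 48.9 × 2.01 × 46.4 = 4561 J
Total: 2875 + 110563 + 4561 = 117999 J = 118 kJ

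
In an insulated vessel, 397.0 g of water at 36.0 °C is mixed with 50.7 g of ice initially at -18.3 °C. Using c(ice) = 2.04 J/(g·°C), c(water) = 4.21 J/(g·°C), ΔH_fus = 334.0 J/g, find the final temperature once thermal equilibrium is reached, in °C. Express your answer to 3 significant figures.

T_f = 21.9 °C

Heat to bring ice to 0 °C and melt it: q₁ = 50.7×2.04×18.3 + 50.7×334.0 = 18827 J
Heat the water can supply cooling to 0 °C: 397.0×4.21×36.0 = 60169.3 J > q₁, so all ice melts.
Energy balance: 397.0×4.21×(36.0 − T) = 18827 + 50.7×4.21×(T − 0)
1671.37(36.0 − T) = 18827 + 213.447 T
60169.3 − 18827 = 1884.817 T
T = 41342.3 / 1884.817 = 21.93 °C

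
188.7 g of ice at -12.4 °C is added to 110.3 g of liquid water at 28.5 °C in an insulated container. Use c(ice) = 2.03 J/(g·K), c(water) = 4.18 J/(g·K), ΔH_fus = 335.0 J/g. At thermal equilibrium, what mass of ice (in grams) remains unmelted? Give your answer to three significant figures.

m_ice remaining = 164 g

Heat to warm all ice to 0 °C: 188.7×2.03×12.4 = 4750.0 J
Heat released by water cooling to 0 °C: 110.3×4.18×28.5 = 13140 J
13140 J < 4750.0 + 188.7×335.0 = 67964.5 J, so not all ice melts; final T = 0 °C.
Heat left for melting: 13140 − 4750.0 = 8390.0 J
Mass melted = 8390.0 / 335.0 = 25.04 g
Ice remaining = 188.7 − 25.04 = 163.66 g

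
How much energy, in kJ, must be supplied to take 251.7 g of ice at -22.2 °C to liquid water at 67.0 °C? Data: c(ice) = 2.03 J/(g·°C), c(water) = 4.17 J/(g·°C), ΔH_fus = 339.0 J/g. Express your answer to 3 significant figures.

q = 167 kJ

q1 (heat ice -22.2→0.0 °C): 251.7 × 2.03 × 22.2 = 11343 J
q2 (melt at 0 °C): 251.7 × 339.0 = 85326 J
q3 (heat water 0.0→67.0 °C): 251.7 × 4.17 × 67.0 = 70322 J
Total: 11343 + 85326 + 70322 = 166991 J = 167 kJ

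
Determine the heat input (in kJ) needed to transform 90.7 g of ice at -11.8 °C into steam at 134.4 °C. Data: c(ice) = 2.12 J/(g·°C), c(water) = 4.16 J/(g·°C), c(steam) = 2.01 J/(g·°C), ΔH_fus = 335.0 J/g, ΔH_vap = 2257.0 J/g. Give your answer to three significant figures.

q = 281 kJ

q1 (heat ice -11.8→0.0 °C): 90.7 × 2.12 × 11.8 = 2269 J
q2 (melt at 0 °C): 90.7 × 335.0 = 30385 J
q3 (heat water 0.0→100.0 °C): 90.7 × 4.16 × 100.0 = 37731 J
q4 (vaporize at 100 °C): 90.7 × 2257.0 = 204710 J
q5 (heat steam 100.0→134.4 °C): 90.7 × 2.01 × 34.4 = 6271 J
Total: 2269 + 30385 + 37731 + 204710 + 6271 = 281366 J = 281 kJ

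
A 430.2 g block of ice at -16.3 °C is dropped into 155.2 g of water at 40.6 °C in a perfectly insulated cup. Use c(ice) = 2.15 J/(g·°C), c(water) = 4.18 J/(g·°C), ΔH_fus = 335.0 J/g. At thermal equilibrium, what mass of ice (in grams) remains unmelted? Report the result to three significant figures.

Heat to warm all ice to 0 °C: 430.2×2.15×16.3 = 15076 J
Heat released by water cooling to 0 °C: 155.2×4.18×40.6 = 26339 J
26339 J < 15076 + 430.2×335.0 = 159193 J, so not all ice melts; final T = 0 °C.
Heat left for melting: 26339 − 15076 = 11263 J
Mass melted = 11263 / 335.0 = 33.62 g
Ice remaining = 430.2 − 33.62 = 396.58 g

m_ice remaining = 397 g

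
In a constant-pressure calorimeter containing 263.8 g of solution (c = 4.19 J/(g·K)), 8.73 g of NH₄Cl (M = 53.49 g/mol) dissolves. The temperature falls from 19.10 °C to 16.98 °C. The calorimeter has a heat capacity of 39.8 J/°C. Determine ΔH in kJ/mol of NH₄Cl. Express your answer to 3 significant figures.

|ΔT| = |16.98 − 19.10| = 2.12 °C
|q_surr| = (263.8 × 4.19 + 39.8) × 2.12 = 1145.122 × 2.12 = 2428 J
n(NH₄Cl) = 8.73 / 53.49 = 0.1632 mol
Temperature fell, so q_rxn = +|q_surr| = 2.428 kJ
ΔH = q_rxn / n = 14.88 kJ/mol

ΔH = 14.9 kJ/mol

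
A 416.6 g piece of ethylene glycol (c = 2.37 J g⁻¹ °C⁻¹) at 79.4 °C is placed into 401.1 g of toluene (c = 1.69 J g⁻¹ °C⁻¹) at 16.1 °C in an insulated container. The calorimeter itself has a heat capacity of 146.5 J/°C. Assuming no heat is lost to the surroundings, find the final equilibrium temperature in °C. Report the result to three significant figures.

Heat lost by ethylene glycol = heat gained by toluene + calorimeter.
(416.6)(2.37)(79.4 − T) = [(401.1)(1.69) + 146.5](T − 16.1)
987.342 (79.4 − T) = 824.359 (T − 16.1)
78395 − 987.342 T = 824.359 T − 13272
91667 = 1811.701 T
T = 50.60 °C

T_f = 50.6 °C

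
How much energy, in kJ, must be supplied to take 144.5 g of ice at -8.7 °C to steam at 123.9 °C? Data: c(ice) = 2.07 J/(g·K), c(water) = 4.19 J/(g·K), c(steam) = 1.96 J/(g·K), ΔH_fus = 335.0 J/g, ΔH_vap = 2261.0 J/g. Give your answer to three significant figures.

q1 (heat ice -8.7→0.0 °C): 144.5 × 2.07 × 8.7 = 2602 J
q2 (melt at 0 °C): 144.5 × 335.0 = 48408 J
q3 (heat water 0.0→100.0 °C): 144.5 × 4.19 × 100.0 = 60546 J
q4 (vaporize at 100 °C): 144.5 × 2261.0 = 326715 J
q5 (heat steam 100.0→123.9 °C): 144.5 × 1.96 × 23.9 = 6769 J
Total: 2602 + 48408 + 60546 + 326715 + 6769 = 445040 J = 445 kJ

q = 445 kJ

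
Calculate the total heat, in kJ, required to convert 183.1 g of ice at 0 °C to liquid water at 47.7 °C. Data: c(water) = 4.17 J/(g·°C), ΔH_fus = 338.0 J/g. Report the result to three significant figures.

q = 98.3 kJ

q1 (melt at 0 °C): 183.1 × 338.0 = 61888 J
q2 (heat water 0.0→47.7 °C): 183.1 × 4.17 × 47.7 = 36420 J
Total: 61888 + 36420 = 98308 J = 98.3 kJ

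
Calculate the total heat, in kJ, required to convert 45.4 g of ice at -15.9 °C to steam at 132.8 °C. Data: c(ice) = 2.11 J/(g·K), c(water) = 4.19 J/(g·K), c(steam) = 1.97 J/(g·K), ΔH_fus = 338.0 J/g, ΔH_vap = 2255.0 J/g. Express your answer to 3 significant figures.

q = 141 kJ

q1 (heat ice -15.9→0.0 °C): 45.4 × 2.11 × 15.9 = 1523 J
q2 (melt at 0 °C): 45.4 × 338.0 = 15345 J
q3 (heat water 0.0→100.0 °C): 45.4 × 4.19 × 100.0 = 19023 J
q4 (vaporize at 100 °C): 45.4 × 2255.0 = 102377 J
q5 (heat steam 100.0→132.8 °C): 45.4 × 1.97 × 32.8 = 2934 J
Total: 1523 + 15345 + 19023 + 102377 + 2934 = 141202 J = 141 kJ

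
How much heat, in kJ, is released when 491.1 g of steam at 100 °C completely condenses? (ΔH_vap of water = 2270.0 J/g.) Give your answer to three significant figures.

q = m × ΔH_vap = 491.1 × 2270.0 = 1114800 J = 1110 kJ

q = 1110 kJ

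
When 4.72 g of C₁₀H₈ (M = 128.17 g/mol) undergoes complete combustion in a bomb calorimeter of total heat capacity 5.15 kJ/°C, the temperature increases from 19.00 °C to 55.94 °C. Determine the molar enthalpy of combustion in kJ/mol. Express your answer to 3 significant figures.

ΔH = -5170 kJ/mol

ΔT = 55.94 − 19.00 = 36.94 °C
q_cal = C_cal × ΔT = 5.15 × 36.94 = 190.241 kJ
n = 4.72 / 128.17 = 0.03683 mol
q_rxn = −q_cal = -190.241 kJ
ΔH = -190.241 / 0.03683 = -5165 kJ/mol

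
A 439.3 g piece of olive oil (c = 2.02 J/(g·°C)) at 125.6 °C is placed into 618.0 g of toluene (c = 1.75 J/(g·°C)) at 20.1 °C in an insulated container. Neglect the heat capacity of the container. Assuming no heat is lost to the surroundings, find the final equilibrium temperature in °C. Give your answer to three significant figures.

T_f = 67.6 °C

Heat lost by olive oil = heat gained by toluene.
(439.3)(2.02)(125.6 − T) = (618.0)(1.75)(T − 20.1)
887.386 (125.6 − T) = 1081.5 (T − 20.1)
111456 − 887.386 T = 1081.5 T − 21738.2
133194.2 = 1968.886 T
T = 67.6495 °C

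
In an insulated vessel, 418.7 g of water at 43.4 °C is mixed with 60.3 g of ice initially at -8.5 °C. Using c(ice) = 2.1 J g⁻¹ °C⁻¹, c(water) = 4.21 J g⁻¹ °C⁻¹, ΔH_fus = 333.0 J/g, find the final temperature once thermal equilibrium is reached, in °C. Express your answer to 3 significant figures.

T_f = 27.4 °C

Heat to bring ice to 0 °C and melt it: q₁ = 60.3×2.1×8.5 + 60.3×333.0 = 21156 J
Heat the water can supply cooling to 0 °C: 418.7×4.21×43.4 = 76502.4 J > q₁, so all ice melts.
Energy balance: 418.7×4.21×(43.4 − T) = 21156 + 60.3×4.21×(T − 0)
1762.727(43.4 − T) = 21156 + 253.863 T
76502.4 − 21156 = 2016.590 T
T = 55346.4 / 2016.590 = 27.446 °C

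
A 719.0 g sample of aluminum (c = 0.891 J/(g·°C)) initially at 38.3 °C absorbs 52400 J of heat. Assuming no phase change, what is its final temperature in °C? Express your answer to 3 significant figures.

ΔT = q / (m c) = 52400 / (719.0 × 0.891) = 81.79 °C
T_f = 38.3 + 81.79 = 120.09 °C

T_f = 120 °C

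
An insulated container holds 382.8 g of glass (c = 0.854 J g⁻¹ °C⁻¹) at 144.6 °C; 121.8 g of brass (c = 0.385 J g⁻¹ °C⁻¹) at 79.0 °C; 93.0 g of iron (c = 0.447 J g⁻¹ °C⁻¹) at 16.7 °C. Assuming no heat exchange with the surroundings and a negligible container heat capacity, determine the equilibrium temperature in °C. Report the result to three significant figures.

T_f = 124 °C

Σ mᵢcᵢ(T − Tᵢ) = 0  ⇒  T = Σ mᵢcᵢTᵢ / Σ mᵢcᵢ
Σ mᵢcᵢ = 382.8×0.854 + 121.8×0.385 + 93.0×0.447 = 415.3752
Σ mᵢcᵢTᵢ = 326.9112×144.6 + 46.893×79.0 + 41.571×16.7 = 51670
T = 51670 / 415.3752 = 124.4 °C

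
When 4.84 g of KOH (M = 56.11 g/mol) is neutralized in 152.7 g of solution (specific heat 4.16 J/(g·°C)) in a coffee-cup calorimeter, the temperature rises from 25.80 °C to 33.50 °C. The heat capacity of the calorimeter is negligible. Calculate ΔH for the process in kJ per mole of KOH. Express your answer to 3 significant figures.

ΔH = -56.7 kJ/mol

|ΔT| = |33.50 − 25.80| = 7.70 °C
|q_surr| = (152.7 × 4.16) × 7.70 = 635.232 × 7.70 = 4891 J
n(KOH) = 4.84 / 56.11 = 0.08626 mol
Temperature rose, so q_rxn = −|q_surr| = -4.891 kJ
ΔH = q_rxn / n = -56.70 kJ/mol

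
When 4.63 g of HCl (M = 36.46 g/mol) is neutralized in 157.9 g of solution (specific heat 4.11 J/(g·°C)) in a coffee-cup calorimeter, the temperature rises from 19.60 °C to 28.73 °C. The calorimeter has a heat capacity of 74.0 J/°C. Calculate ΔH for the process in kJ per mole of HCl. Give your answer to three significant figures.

ΔH = -52.0 kJ/mol

|ΔT| = |28.73 − 19.60| = 9.13 °C
|q_surr| = (157.9 × 4.11 + 74.0) × 9.13 = 722.969 × 9.13 = 6601 J
n(HCl) = 4.63 / 36.46 = 0.1270 mol
Temperature rose, so q_rxn = −|q_surr| = -6.601 kJ
ΔH = q_rxn / n = -51.98 kJ/mol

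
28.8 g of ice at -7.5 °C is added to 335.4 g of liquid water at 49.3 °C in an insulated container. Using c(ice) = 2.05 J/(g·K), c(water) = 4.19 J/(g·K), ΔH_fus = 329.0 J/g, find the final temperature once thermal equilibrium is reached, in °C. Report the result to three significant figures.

T_f = 38.9 °C

Heat to bring ice to 0 °C and melt it: q₁ = 28.8×2.05×7.5 + 28.8×329.0 = 9918.0 J
Heat the water can supply cooling to 0 °C: 335.4×4.19×49.3 = 69282.6 J > q₁, so all ice melts.
Energy balance: 335.4×4.19×(49.3 − T) = 9918.0 + 28.8×4.19×(T − 0)
1405.326(49.3 − T) = 9918.0 + 120.672 T
69282.6 − 9918.0 = 1525.998 T
T = 59364.6 / 1525.998 = 38.90 °C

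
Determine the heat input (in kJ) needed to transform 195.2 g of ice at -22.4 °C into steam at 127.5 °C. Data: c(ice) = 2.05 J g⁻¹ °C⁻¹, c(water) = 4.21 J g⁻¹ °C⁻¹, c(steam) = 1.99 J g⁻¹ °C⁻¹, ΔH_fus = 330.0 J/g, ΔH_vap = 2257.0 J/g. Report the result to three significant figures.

q1 (heat ice -22.4→0.0 °C): 195.2 × 2.05 × 22.4 = 8964 J
q2 (melt at 0 °C): 195.2 × 330.0 = 64416 J
q3 (heat water 0.0→100.0 °C): 195.2 × 4.21 × 100.0 = 82179 J
q4 (vaporize at 100 °C): 195.2 × 2257.0 = 440566 J
q5 (heat steam 100.0→127.5 °C): 195.2 × 1.99 × 27.5 = 10682 J
Total: 8964 + 64416 + 82179 + 440566 + 10682 = 606807 J = 607 kJ

q = 607 kJ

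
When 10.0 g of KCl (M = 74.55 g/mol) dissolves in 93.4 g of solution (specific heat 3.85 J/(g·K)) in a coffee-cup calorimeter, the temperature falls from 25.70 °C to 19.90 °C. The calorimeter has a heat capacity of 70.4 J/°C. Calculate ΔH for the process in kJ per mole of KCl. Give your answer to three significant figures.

|ΔT| = |19.90 − 25.70| = 5.80 °C
|q_surr| = (93.4 × 3.85 + 70.4) × 5.80 = 429.99 × 5.80 = 2494 J
n(KCl) = 10.0 / 74.55 = 0.1341 mol
Temperature fell, so q_rxn = +|q_surr| = 2.494 kJ
ΔH = q_rxn / n = 18.60 kJ/mol

ΔH = 18.6 kJ/mol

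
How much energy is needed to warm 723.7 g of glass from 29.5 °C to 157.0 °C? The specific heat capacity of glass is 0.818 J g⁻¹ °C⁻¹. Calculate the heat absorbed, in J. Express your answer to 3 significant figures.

q = m c ΔT = 723.7 × 0.818 × (157.0 − 29.5)
q = 723.7 × 0.818 × 127.5 = 75480 J

q = 75500 J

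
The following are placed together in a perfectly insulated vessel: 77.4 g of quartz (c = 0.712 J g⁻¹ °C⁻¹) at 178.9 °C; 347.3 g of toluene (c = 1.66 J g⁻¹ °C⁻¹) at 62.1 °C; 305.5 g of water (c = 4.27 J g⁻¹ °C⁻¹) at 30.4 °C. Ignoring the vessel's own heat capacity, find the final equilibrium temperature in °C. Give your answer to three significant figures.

T_f = 44.1 °C

Σ mᵢcᵢ(T − Tᵢ) = 0  ⇒  T = Σ mᵢcᵢTᵢ / Σ mᵢcᵢ
Σ mᵢcᵢ = 77.4×0.712 + 347.3×1.66 + 305.5×4.27 = 1936.1118
Σ mᵢcᵢTᵢ = 55.1088×178.9 + 576.518×62.1 + 1304.485×30.4 = 85317
T = 85317 / 1936.1118 = 44.07 °C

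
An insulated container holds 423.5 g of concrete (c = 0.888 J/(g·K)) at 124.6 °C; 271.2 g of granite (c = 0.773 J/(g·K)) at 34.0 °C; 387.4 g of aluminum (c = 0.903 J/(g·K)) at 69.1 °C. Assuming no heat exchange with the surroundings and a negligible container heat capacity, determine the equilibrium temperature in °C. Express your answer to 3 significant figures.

T_f = 83.5 °C

Σ mᵢcᵢ(T − Tᵢ) = 0  ⇒  T = Σ mᵢcᵢTᵢ / Σ mᵢcᵢ
Σ mᵢcᵢ = 423.5×0.888 + 271.2×0.773 + 387.4×0.903 = 935.5278
Σ mᵢcᵢTᵢ = 376.068×124.6 + 209.6376×34.0 + 349.8222×69.1 = 78158
T = 78158 / 935.5278 = 83.54 °C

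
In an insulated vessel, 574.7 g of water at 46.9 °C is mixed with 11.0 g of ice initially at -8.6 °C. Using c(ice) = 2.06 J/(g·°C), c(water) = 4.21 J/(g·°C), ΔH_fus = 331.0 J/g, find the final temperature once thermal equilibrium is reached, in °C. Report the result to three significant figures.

T_f = 44.5 °C

Heat to bring ice to 0 °C and melt it: q₁ = 11.0×2.06×8.6 + 11.0×331.0 = 3835.9 J
Heat the water can supply cooling to 0 °C: 574.7×4.21×46.9 = 113474 J > q₁, so all ice melts.
Energy balance: 574.7×4.21×(46.9 − T) = 3835.9 + 11.0×4.21×(T − 0)
2419.487(46.9 − T) = 3835.9 + 46.31 T
113474 − 3835.9 = 2465.797 T
T = 109638.1 / 2465.797 = 44.46 °C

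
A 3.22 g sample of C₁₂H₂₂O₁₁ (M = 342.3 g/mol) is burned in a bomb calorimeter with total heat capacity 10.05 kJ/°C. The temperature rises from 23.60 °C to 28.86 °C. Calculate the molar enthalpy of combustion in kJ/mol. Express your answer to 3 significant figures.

ΔT = 28.86 − 23.60 = 5.26 °C
q_cal = C_cal × ΔT = 10.05 × 5.26 = 52.863 kJ
n = 3.22 / 342.3 = 0.009407 mol
q_rxn = −q_cal = -52.863 kJ
ΔH = -52.863 / 0.009407 = -5620 kJ/mol

ΔH = -5620 kJ/mol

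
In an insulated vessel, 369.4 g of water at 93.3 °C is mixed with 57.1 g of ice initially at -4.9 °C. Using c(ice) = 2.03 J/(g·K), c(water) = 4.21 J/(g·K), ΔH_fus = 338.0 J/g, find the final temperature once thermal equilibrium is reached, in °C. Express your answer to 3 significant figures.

Heat to bring ice to 0 °C and melt it: q₁ = 57.1×2.03×4.9 + 57.1×338.0 = 19868 J
Heat the water can supply cooling to 0 °C: 369.4×4.21×93.3 = 145098 J > q₁, so all ice melts.
Energy balance: 369.4×4.21×(93.3 − T) = 19868 + 57.1×4.21×(T − 0)
1555.174(93.3 − T) = 19868 + 240.391 T
145098 − 19868 = 1795.565 T
T = 125230 / 1795.565 = 69.74 °C

T_f = 69.7 °C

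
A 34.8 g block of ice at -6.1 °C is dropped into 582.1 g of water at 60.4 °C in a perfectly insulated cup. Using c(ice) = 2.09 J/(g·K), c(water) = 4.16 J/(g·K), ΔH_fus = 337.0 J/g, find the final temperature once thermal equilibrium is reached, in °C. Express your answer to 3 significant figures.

Heat to bring ice to 0 °C and melt it: q₁ = 34.8×2.09×6.1 + 34.8×337.0 = 12171 J
Heat the water can supply cooling to 0 °C: 582.1×4.16×60.4 = 146261 J > q₁, so all ice melts.
Energy balance: 582.1×4.16×(60.4 − T) = 12171 + 34.8×4.16×(T − 0)
2421.536(60.4 − T) = 12171 + 144.768 T
146261 − 12171 = 2566.304 T
T = 134090 / 2566.304 = 52.25 °C

T_f = 52.3 °C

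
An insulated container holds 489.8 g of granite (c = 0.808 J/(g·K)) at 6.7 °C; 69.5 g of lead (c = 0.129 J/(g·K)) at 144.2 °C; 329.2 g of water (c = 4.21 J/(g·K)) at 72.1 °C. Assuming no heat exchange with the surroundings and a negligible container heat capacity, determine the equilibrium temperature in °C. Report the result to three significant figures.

T_f = 58.0 °C

Σ mᵢcᵢ(T − Tᵢ) = 0  ⇒  T = Σ mᵢcᵢTᵢ / Σ mᵢcᵢ
Σ mᵢcᵢ = 489.8×0.808 + 69.5×0.129 + 329.2×4.21 = 1790.6559
Σ mᵢcᵢTᵢ = 395.7584×6.7 + 8.9655×144.2 + 1385.932×72.1 = 103870
T = 103870 / 1790.6559 = 58.01 °C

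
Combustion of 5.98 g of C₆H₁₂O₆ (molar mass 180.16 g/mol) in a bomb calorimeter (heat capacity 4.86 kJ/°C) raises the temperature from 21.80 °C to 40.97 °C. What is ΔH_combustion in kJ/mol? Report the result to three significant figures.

ΔT = 40.97 − 21.80 = 19.17 °C
q_cal = C_cal × ΔT = 4.86 × 19.17 = 93.1662 kJ
n = 5.98 / 180.16 = 0.03319 mol
q_rxn = −q_cal = -93.1662 kJ
ΔH = -93.1662 / 0.03319 = -2807 kJ/mol

ΔH = -2810 kJ/mol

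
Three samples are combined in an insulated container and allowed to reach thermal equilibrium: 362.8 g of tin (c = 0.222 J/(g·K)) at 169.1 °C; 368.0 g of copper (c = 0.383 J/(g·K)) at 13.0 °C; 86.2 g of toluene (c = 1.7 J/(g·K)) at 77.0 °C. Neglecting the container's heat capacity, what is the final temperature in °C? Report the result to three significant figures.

Σ mᵢcᵢ(T − Tᵢ) = 0  ⇒  T = Σ mᵢcᵢTᵢ / Σ mᵢcᵢ
Σ mᵢcᵢ = 362.8×0.222 + 368.0×0.383 + 86.2×1.7 = 368.0256
Σ mᵢcᵢTᵢ = 80.5416×169.1 + 140.944×13.0 + 146.54×77.0 = 26735
T = 26735 / 368.0256 = 72.64 °C

T_f = 72.6 °C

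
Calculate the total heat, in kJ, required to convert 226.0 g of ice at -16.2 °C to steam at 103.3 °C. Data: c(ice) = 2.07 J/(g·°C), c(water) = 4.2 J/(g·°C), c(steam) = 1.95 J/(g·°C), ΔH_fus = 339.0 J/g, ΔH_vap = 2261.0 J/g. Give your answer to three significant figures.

q1 (heat ice -16.2→0.0 °C): 226.0 × 2.07 × 16.2 = 7579 J
q2 (melt at 0 °C): 226.0 × 339.0 = 76614 J
q3 (heat water 0.0→100.0 °C): 226.0 × 4.2 × 100.0 = 94920 J
q4 (vaporize at 100 °C): 226.0 × 2261.0 = 510986 J
q5 (heat steam 100.0→103.3 °C): 226.0 × 1.95 × 3.3 = 1454 J
Total: 7579 + 76614 + 94920 + 510986 + 1454 = 691553 J = 692 kJ

q = 692 kJ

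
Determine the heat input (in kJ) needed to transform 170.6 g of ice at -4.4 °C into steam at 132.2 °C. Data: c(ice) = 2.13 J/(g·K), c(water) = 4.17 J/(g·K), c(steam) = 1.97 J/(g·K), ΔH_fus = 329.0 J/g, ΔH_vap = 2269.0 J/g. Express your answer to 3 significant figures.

q1 (heat ice -4.4→0.0 °C): 170.6 × 2.13 × 4.4 = 1599 J
q2 (melt at 0 °C): 170.6 × 329.0 = 56127 J
q3 (heat water 0.0→100.0 °C): 170.6 × 4.17 × 100.0 = 71140 J
q4 (vaporize at 100 °C): 170.6 × 2269.0 = 387091 J
q5 (heat steam 100.0→132.2 °C): 170.6 × 1.97 × 32.2 = 10822 J
Total: 1599 + 56127 + 71140 + 387091 + 10822 = 526779 J = 527 kJ

q = 527 kJ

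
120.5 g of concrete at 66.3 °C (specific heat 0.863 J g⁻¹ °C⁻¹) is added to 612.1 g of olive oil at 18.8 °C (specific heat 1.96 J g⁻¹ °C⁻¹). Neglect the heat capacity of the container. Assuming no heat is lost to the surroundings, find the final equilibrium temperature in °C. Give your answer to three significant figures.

Heat lost by concrete = heat gained by olive oil.
(120.5)(0.863)(66.3 − T) = (612.1)(1.96)(T − 18.8)
103.9915 (66.3 − T) = 1199.716 (T − 18.8)
6894.6 − 103.9915 T = 1199.716 T − 22555
29449.6 = 1303.7075 T
T = 22.59 °C

T_f = 22.6 °C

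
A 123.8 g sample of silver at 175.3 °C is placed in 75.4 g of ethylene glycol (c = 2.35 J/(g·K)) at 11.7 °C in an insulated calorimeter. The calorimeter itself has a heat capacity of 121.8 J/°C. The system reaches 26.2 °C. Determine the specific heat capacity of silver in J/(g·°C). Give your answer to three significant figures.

c = 0.235 J/(g·°C)

q_gained = (75.4 × 2.35 + 121.8) × (26.2 − 11.7) = 4335 J
q_lost = 123.8 × c × (175.3 − 26.2) = 18458.58 c
Set equal: c = 4335 / 18458.58 = 0.235 J/(g·°C)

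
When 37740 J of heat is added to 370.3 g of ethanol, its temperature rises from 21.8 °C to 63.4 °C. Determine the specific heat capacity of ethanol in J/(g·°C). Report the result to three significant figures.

c = 2.45 J/(g·°C)

c = q / (m ΔT) = 37740 / (370.3 × 41.6)
c = 37740 / 15404.48 = 2.45 J/(g·°C)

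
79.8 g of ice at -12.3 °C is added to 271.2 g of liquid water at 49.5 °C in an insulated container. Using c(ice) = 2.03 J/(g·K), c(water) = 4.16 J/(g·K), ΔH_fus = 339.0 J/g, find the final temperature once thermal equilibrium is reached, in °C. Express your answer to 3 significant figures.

T_f = 18.4 °C

Heat to bring ice to 0 °C and melt it: q₁ = 79.8×2.03×12.3 + 79.8×339.0 = 29045 J
Heat the water can supply cooling to 0 °C: 271.2×4.16×49.5 = 55845.5 J > q₁, so all ice melts.
Energy balance: 271.2×4.16×(49.5 − T) = 29045 + 79.8×4.16×(T − 0)
1128.192(49.5 − T) = 29045 + 331.968 T
55845.5 − 29045 = 1460.160 T
T = 26800.5 / 1460.160 = 18.35 °C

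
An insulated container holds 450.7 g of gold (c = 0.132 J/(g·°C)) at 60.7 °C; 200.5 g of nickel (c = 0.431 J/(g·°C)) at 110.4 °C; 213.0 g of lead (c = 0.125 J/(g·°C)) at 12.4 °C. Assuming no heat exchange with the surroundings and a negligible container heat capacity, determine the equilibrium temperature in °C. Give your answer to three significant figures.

T_f = 78.1 °C

Σ mᵢcᵢ(T − Tᵢ) = 0  ⇒  T = Σ mᵢcᵢTᵢ / Σ mᵢcᵢ
Σ mᵢcᵢ = 450.7×0.132 + 200.5×0.431 + 213.0×0.125 = 172.5329
Σ mᵢcᵢTᵢ = 59.4924×60.7 + 86.4155×110.4 + 26.625×12.4 = 13482
T = 13482 / 172.5329 = 78.14 °C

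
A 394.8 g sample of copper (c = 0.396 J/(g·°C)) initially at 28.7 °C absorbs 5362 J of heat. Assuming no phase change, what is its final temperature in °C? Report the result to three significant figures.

T_f = 63.0 °C

ΔT = q / (m c) = 5362 / (394.8 × 0.396) = 34.30 °C
T_f = 28.7 + 34.30 = 63.00 °C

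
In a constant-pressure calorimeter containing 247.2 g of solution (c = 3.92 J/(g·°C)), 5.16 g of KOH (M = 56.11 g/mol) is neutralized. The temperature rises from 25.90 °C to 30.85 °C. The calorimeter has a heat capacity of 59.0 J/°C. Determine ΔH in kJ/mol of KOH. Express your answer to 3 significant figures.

ΔH = -55.3 kJ/mol

|ΔT| = |30.85 − 25.90| = 4.95 °C
|q_surr| = (247.2 × 3.92 + 59.0) × 4.95 = 1028.024 × 4.95 = 5089 J
n(KOH) = 5.16 / 56.11 = 0.09196 mol
Temperature rose, so q_rxn = −|q_surr| = -5.089 kJ
ΔH = q_rxn / n = -55.34 kJ/mol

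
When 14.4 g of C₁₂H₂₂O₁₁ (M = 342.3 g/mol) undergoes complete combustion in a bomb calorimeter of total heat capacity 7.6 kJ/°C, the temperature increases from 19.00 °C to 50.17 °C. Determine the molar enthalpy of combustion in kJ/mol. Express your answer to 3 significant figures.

ΔH = -5630 kJ/mol

ΔT = 50.17 − 19.00 = 31.17 °C
q_cal = C_cal × ΔT = 7.6 × 31.17 = 236.892 kJ
n = 14.4 / 342.3 = 0.04207 mol
q_rxn = −q_cal = -236.892 kJ
ΔH = -236.892 / 0.04207 = -5631 kJ/mol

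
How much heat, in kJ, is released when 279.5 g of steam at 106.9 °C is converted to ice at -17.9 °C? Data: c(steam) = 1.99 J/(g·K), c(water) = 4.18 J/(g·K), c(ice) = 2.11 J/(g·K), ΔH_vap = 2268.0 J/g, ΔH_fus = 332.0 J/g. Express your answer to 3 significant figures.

q1 (cool steam 106.9→100 °C): 279.5 × 1.99 × 6.9 = 3838 J
q2 (condense at 100 °C): 279.5 × 2268.0 = 633906 J
q3 (cool water 100→0 °C): 279.5 × 4.18 × 100.0 = 116831 J
q4 (freeze at 0 °C): 279.5 × 332.0 = 92794 J
q5 (cool ice 0→-17.9 °C): 279.5 × 2.11 × 17.9 = 10556 J
Total: 3838 + 633906 + 116831 + 92794 + 10556 = 857925 J = 858 kJ

q = 858 kJ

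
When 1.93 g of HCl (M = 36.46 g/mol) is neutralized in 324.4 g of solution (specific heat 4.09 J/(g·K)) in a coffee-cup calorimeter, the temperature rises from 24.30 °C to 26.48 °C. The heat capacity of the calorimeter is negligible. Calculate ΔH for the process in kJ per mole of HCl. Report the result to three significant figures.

|ΔT| = |26.48 − 24.30| = 2.18 °C
|q_surr| = (324.4 × 4.09) × 2.18 = 1326.796 × 2.18 = 2892 J
n(HCl) = 1.93 / 36.46 = 0.05293 mol
Temperature rose, so q_rxn = −|q_surr| = -2.892 kJ
ΔH = q_rxn / n = -54.64 kJ/mol

ΔH = -54.6 kJ/mol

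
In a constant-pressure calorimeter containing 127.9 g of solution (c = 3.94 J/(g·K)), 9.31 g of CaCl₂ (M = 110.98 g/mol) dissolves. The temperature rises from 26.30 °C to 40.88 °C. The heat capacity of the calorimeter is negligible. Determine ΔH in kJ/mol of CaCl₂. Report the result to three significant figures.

ΔH = -87.6 kJ/mol

|ΔT| = |40.88 − 26.30| = 14.58 °C
|q_surr| = (127.9 × 3.94) × 14.58 = 503.926 × 14.58 = 7347 J
n(CaCl₂) = 9.31 / 110.98 = 0.08389 mol
Temperature rose, so q_rxn = −|q_surr| = -7.347 kJ
ΔH = q_rxn / n = -87.58 kJ/mol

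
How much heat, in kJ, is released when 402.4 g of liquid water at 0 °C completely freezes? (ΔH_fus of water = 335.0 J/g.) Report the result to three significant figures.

q = m × ΔH_fus = 402.4 × 335.0 = 134800 J = 135 kJ

q = 135 kJ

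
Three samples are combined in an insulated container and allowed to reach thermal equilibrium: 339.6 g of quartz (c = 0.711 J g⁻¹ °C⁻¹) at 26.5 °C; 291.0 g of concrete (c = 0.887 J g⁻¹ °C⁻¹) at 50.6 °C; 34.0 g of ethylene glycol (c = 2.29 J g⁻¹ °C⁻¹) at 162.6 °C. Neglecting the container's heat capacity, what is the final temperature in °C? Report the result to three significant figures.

Σ mᵢcᵢ(T − Tᵢ) = 0  ⇒  T = Σ mᵢcᵢTᵢ / Σ mᵢcᵢ
Σ mᵢcᵢ = 339.6×0.711 + 291.0×0.887 + 34.0×2.29 = 577.4326
Σ mᵢcᵢTᵢ = 241.4556×26.5 + 258.117×50.6 + 77.86×162.6 = 32119
T = 32119 / 577.4326 = 55.62 °C

T_f = 55.6 °C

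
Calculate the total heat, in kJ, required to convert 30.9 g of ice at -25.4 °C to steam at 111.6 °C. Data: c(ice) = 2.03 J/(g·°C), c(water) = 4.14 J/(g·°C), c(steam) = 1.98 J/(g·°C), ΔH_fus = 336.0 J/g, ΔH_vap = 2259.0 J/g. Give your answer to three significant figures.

q = 95.3 kJ

q1 (heat ice -25.4→0.0 °C): 30.9 × 2.03 × 25.4 = 1593 J
q2 (melt at 0 °C): 30.9 × 336.0 = 10382 J
q3 (heat water 0.0→100.0 °C): 30.9 × 4.14 × 100.0 = 12793 J
q4 (vaporize at 100 °C): 30.9 × 2259.0 = 69803 J
q5 (heat steam 100.0→111.6 °C): 30.9 × 1.98 × 11.6 = 710 J
Total: 1593 + 10382 + 12793 + 69803 + 710 = 95281 J = 95.3 kJ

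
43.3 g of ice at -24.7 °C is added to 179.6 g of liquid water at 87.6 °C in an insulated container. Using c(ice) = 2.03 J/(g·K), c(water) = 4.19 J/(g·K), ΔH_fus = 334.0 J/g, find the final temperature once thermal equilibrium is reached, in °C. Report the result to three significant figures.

Heat to bring ice to 0 °C and melt it: q₁ = 43.3×2.03×24.7 + 43.3×334.0 = 16633 J
Heat the water can supply cooling to 0 °C: 179.6×4.19×87.6 = 65921.1 J > q₁, so all ice melts.
Energy balance: 179.6×4.19×(87.6 − T) = 16633 + 43.3×4.19×(T − 0)
752.524(87.6 − T) = 16633 + 181.427 T
65921.1 − 16633 = 933.951 T
T = 49288.1 / 933.951 = 52.77 °C

T_f = 52.8 °C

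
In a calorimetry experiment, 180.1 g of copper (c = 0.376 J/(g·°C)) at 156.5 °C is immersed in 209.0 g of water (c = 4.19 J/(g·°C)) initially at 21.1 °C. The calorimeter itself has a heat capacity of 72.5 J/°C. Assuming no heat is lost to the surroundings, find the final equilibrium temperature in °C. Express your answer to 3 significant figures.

Heat lost by copper = heat gained by water + calorimeter.
(180.1)(0.376)(156.5 − T) = [(209.0)(4.19) + 72.5](T − 21.1)
67.7176 (156.5 − T) = 948.21 (T − 21.1)
10598 − 67.7176 T = 948.21 T − 20007
30605 = 1015.9276 T
T = 30.13 °C

T_f = 30.1 °C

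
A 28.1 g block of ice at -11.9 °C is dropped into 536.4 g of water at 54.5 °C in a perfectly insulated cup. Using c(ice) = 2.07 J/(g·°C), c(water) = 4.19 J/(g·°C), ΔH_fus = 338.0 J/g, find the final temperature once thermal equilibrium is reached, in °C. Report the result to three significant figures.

T_f = 47.5 °C

Heat to bring ice to 0 °C and melt it: q₁ = 28.1×2.07×11.9 + 28.1×338.0 = 10190 J
Heat the water can supply cooling to 0 °C: 536.4×4.19×54.5 = 122490 J > q₁, so all ice melts.
Energy balance: 536.4×4.19×(54.5 − T) = 10190 + 28.1×4.19×(T − 0)
2247.516(54.5 − T) = 10190 + 117.739 T
122490 − 10190 = 2365.255 T
T = 112300 / 2365.255 = 47.48 °C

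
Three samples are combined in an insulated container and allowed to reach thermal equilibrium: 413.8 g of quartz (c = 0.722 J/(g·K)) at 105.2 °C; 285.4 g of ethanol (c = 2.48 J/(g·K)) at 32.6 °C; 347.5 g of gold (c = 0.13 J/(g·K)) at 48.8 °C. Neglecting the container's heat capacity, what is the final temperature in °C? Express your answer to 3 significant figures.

Σ mᵢcᵢ(T − Tᵢ) = 0  ⇒  T = Σ mᵢcᵢTᵢ / Σ mᵢcᵢ
Σ mᵢcᵢ = 413.8×0.722 + 285.4×2.48 + 347.5×0.13 = 1051.7306
Σ mᵢcᵢTᵢ = 298.7636×105.2 + 707.792×32.6 + 45.175×48.8 = 56708
T = 56708 / 1051.7306 = 53.92 °C

T_f = 53.9 °C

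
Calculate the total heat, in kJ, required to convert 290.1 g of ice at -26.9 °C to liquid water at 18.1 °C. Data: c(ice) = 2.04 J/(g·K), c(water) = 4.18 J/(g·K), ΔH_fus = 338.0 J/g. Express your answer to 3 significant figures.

q = 136 kJ

q1 (heat ice -26.9→0.0 °C): 290.1 × 2.04 × 26.9 = 15920 J
q2 (melt at 0 °C): 290.1 × 338.0 = 98054 J
q3 (heat water 0.0→18.1 °C): 290.1 × 4.18 × 18.1 = 21948 J
Total: 15920 + 98054 + 21948 = 135922 J = 136 kJ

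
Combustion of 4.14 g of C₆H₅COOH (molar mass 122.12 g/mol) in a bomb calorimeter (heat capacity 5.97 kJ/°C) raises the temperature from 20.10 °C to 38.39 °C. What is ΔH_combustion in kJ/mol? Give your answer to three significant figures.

ΔH = -3220 kJ/mol

ΔT = 38.39 − 20.10 = 18.29 °C
q_cal = C_cal × ΔT = 5.97 × 18.29 = 109.1913 kJ
n = 4.14 / 122.12 = 0.03390 mol
q_rxn = −q_cal = -109.1913 kJ
ΔH = -109.1913 / 0.03390 = -3221 kJ/mol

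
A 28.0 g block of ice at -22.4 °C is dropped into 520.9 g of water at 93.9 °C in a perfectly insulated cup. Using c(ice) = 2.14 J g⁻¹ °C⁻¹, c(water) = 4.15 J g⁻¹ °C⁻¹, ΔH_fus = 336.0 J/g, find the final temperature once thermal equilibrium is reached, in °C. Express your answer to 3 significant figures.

T_f = 84.4 °C

Heat to bring ice to 0 °C and melt it: q₁ = 28.0×2.14×22.4 + 28.0×336.0 = 10750 J
Heat the water can supply cooling to 0 °C: 520.9×4.15×93.9 = 202987 J > q₁, so all ice melts.
Energy balance: 520.9×4.15×(93.9 − T) = 10750 + 28.0×4.15×(T − 0)
2161.735(93.9 − T) = 10750 + 116.2 T
202987 − 10750 = 2277.935 T
T = 192237 / 2277.935 = 84.39 °C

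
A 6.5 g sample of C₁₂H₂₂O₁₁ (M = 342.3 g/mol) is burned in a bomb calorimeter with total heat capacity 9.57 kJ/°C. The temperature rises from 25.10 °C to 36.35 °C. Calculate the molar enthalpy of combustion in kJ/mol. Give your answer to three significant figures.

ΔH = -5670 kJ/mol

ΔT = 36.35 − 25.10 = 11.25 °C
q_cal = C_cal × ΔT = 9.57 × 11.25 = 107.6625 kJ
n = 6.5 / 342.3 = 0.01899 mol
q_rxn = −q_cal = -107.6625 kJ
ΔH = -107.6625 / 0.01899 = -5669 kJ/mol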